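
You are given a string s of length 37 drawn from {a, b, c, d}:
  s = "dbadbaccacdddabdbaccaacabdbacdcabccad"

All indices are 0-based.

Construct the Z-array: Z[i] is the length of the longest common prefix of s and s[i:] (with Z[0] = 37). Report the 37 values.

[37, 0, 0, 3, 0, 0, 0, 0, 0, 0, 1, 1, 1, 0, 0, 3, 0, 0, 0, 0, 0, 0, 0, 0, 0, 3, 0, 0, 0, 1, 0, 0, 0, 0, 0, 0, 1]

Z[0]=37
i=1: fresh scan; Z[1]=0
i=2: fresh scan; Z[2]=0
i=3: fresh scan; Z[3]=3 scan→box=[3,6)
i=4: min(r-i=2, Z[1]=0)=0; Z[4]=0
i=5: min(r-i=1, Z[2]=0)=0; Z[5]=0
i=6: fresh scan; Z[6]=0
i=7: fresh scan; Z[7]=0
i=8: fresh scan; Z[8]=0
i=9: fresh scan; Z[9]=0
i=10: fresh scan; Z[10]=1 scan→box=[10,11)
i=11: fresh scan; Z[11]=1 scan→box=[11,12)
i=12: fresh scan; Z[12]=1 scan→box=[12,13)
i=13: fresh scan; Z[13]=0
i=14: fresh scan; Z[14]=0
i=15: fresh scan; Z[15]=3 scan→box=[15,18)
i=16: min(r-i=2, Z[1]=0)=0; Z[16]=0
i=17: min(r-i=1, Z[2]=0)=0; Z[17]=0
i=18: fresh scan; Z[18]=0
i=19: fresh scan; Z[19]=0
i=20: fresh scan; Z[20]=0
i=21: fresh scan; Z[21]=0
i=22: fresh scan; Z[22]=0
i=23: fresh scan; Z[23]=0
i=24: fresh scan; Z[24]=0
i=25: fresh scan; Z[25]=3 scan→box=[25,28)
i=26: min(r-i=2, Z[1]=0)=0; Z[26]=0
i=27: min(r-i=1, Z[2]=0)=0; Z[27]=0
i=28: fresh scan; Z[28]=0
i=29: fresh scan; Z[29]=1 scan→box=[29,30)
i=30: fresh scan; Z[30]=0
i=31: fresh scan; Z[31]=0
i=32: fresh scan; Z[32]=0
i=33: fresh scan; Z[33]=0
i=34: fresh scan; Z[34]=0
i=35: fresh scan; Z[35]=0
i=36: fresh scan; Z[36]=1 scan→box=[36,37)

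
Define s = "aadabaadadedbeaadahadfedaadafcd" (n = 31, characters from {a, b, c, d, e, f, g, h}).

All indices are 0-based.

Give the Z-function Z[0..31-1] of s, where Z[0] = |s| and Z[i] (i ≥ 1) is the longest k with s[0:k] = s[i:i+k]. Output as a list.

[31, 1, 0, 1, 0, 4, 1, 0, 1, 0, 0, 0, 0, 0, 4, 1, 0, 1, 0, 1, 0, 0, 0, 0, 4, 1, 0, 1, 0, 0, 0]

Z[0]=31
i=1: fresh scan; Z[1]=1 grow→box=[1,2)
i=2: fresh scan; Z[2]=0
i=3: fresh scan; Z[3]=1 grow→box=[3,4)
i=4: fresh scan; Z[4]=0
i=5: fresh scan; Z[5]=4 grow→box=[5,9)
i=6: min(r-i=3, Z[1]=1)=1; Z[6]=1
i=7: min(r-i=2, Z[2]=0)=0; Z[7]=0
i=8: min(r-i=1, Z[3]=1)=1; Z[8]=1
i=9: fresh scan; Z[9]=0
i=10: fresh scan; Z[10]=0
i=11: fresh scan; Z[11]=0
i=12: fresh scan; Z[12]=0
i=13: fresh scan; Z[13]=0
i=14: fresh scan; Z[14]=4 grow→box=[14,18)
i=15: min(r-i=3, Z[1]=1)=1; Z[15]=1
i=16: min(r-i=2, Z[2]=0)=0; Z[16]=0
i=17: min(r-i=1, Z[3]=1)=1; Z[17]=1
i=18: fresh scan; Z[18]=0
i=19: fresh scan; Z[19]=1 grow→box=[19,20)
i=20: fresh scan; Z[20]=0
i=21: fresh scan; Z[21]=0
i=22: fresh scan; Z[22]=0
i=23: fresh scan; Z[23]=0
i=24: fresh scan; Z[24]=4 grow→box=[24,28)
i=25: min(r-i=3, Z[1]=1)=1; Z[25]=1
i=26: min(r-i=2, Z[2]=0)=0; Z[26]=0
i=27: min(r-i=1, Z[3]=1)=1; Z[27]=1
i=28: fresh scan; Z[28]=0
i=29: fresh scan; Z[29]=0
i=30: fresh scan; Z[30]=0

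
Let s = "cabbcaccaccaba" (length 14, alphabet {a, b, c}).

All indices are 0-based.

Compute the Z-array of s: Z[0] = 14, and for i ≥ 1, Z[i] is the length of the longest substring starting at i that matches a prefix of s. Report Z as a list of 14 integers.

Z[0]=14
i=1: i≥r, start 0; Z[1]=0
i=2: i≥r, start 0; Z[2]=0
i=3: i≥r, start 0; Z[3]=0
i=4: i≥r, start 0; Z[4]=2 extend→box=[4,6)
i=5: min(r-i=1, Z[1]=0)=0; Z[5]=0
i=6: i≥r, start 0; Z[6]=1 extend→box=[6,7)
i=7: i≥r, start 0; Z[7]=2 extend→box=[7,9)
i=8: min(r-i=1, Z[1]=0)=0; Z[8]=0
i=9: i≥r, start 0; Z[9]=1 extend→box=[9,10)
i=10: i≥r, start 0; Z[10]=3 extend→box=[10,13)
i=11: min(r-i=2, Z[1]=0)=0; Z[11]=0
i=12: min(r-i=1, Z[2]=0)=0; Z[12]=0
i=13: i≥r, start 0; Z[13]=0

[14, 0, 0, 0, 2, 0, 1, 2, 0, 1, 3, 0, 0, 0]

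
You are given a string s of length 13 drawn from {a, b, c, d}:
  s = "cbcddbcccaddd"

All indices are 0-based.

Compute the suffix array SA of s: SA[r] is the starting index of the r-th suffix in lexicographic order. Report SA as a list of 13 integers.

rank→(start, suffix):
  0 → (9, 'addd')
  1 → (5, 'bcccaddd')
  2 → (1, 'bcddbcccaddd')
  3 → (8, 'caddd')
  4 → (0, 'cbcddbcccaddd')
  5 → (7, 'ccaddd')
  6 → (6, 'cccaddd')
  7 → (2, 'cddbcccaddd')
  8 → (12, 'd')
  9 → (4, 'dbcccaddd')
  10 → (11, 'dd')
  11 → (3, 'ddbcccaddd')
  12 → (10, 'ddd')

[9, 5, 1, 8, 0, 7, 6, 2, 12, 4, 11, 3, 10]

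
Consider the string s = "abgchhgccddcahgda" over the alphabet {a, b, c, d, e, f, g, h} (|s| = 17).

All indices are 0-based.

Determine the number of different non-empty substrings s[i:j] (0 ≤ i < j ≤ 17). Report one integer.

140

sorted suffixes:
  #0 SA[0]=16  'a'
  #1 SA[1]=0  'abgchhgccddcahgda'
  #2 SA[2]=12  'ahgda'
  #3 SA[3]=1  'bgchhgccddcahgda'
  #4 SA[4]=11  'cahgda'
  #5 SA[5]=7  'ccddcahgda'
  #6 SA[6]=8  'cddcahgda'
  #7 SA[7]=3  'chhgccddcahgda'
  #8 SA[8]=15  'da'
  #9 SA[9]=10  'dcahgda'
  #10 SA[10]=9  'ddcahgda'
  #11 SA[11]=6  'gccddcahgda'
  #12 SA[12]=2  'gchhgccddcahgda'
  #13 SA[13]=14  'gda'
  #14 SA[14]=5  'hgccddcahgda'
  #15 SA[15]=13  'hgda'
  #16 SA[16]=4  'hhgccddcahgda'

SA = [16, 0, 12, 1, 11, 7, 8, 3, 15, 10, 9, 6, 2, 14, 5, 13, 4]
i: (SA[i-1],SA[i]) lcp shared
  1: (16,0) 1 'a'
  2: (0,12) 1 'a'
  3: (12,1) 0 ''
  4: (1,11) 0 ''
  5: (11,7) 1 'c'
  6: (7,8) 1 'c'
  7: (8,3) 1 'c'
  8: (3,15) 0 ''
  9: (15,10) 1 'd'
  10: (10,9) 1 'd'
  11: (9,6) 0 ''
  12: (6,2) 2 'gc'
  13: (2,14) 1 'g'
  14: (14,5) 0 ''
  15: (5,13) 2 'hg'
  16: (13,4) 1 'h'

n(n+1)/2 = 17·18/2 = 153
Σ LCP = 0 + 1 + 1 + 0 + 0 + 1 + 1 + 1 + 0 + 1 + 1 + 0 + 2 + 1 + 0 + 2 + 1 = 13
distinct = 153 − 13 = 140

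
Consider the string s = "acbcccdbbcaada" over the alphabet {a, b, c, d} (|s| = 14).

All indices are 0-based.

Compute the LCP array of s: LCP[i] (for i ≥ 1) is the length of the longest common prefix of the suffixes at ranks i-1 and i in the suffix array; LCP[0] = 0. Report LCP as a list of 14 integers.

rank→(start, suffix):
  0 → (13, 'a')
  1 → (10, 'aada')
  2 → (0, 'acbcccdbbcaada')
  3 → (11, 'ada')
  4 → (7, 'bbcaada')
  5 → (8, 'bcaada')
  6 → (2, 'bcccdbbcaada')
  7 → (9, 'caada')
  8 → (1, 'cbcccdbbcaada')
  9 → (3, 'cccdbbcaada')
  10 → (4, 'ccdbbcaada')
  11 → (5, 'cdbbcaada')
  12 → (12, 'da')
  13 → (6, 'dbbcaada')

SA = [13, 10, 0, 11, 7, 8, 2, 9, 1, 3, 4, 5, 12, 6]
rank  pair      lcp
   1  s[13:],s[10:]  1  'a'
   2  s[10:],s[0:]  1  'a'
   3  s[0:],s[11:]  1  'a'
   4  s[11:],s[7:]  0  ''
   5  s[7:],s[8:]  1  'b'
   6  s[8:],s[2:]  2  'bc'
   7  s[2:],s[9:]  0  ''
   8  s[9:],s[1:]  1  'c'
   9  s[1:],s[3:]  1  'c'
  10  s[3:],s[4:]  2  'cc'
  11  s[4:],s[5:]  1  'c'
  12  s[5:],s[12:]  0  ''
  13  s[12:],s[6:]  1  'd'

[0, 1, 1, 1, 0, 1, 2, 0, 1, 1, 2, 1, 0, 1]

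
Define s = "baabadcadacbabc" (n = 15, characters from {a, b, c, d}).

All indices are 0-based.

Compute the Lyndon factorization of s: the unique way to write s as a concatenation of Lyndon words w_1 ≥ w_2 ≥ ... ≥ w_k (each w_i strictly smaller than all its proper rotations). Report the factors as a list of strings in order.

emit factor 1: 'b' (i=0, period=1)
emit factor 2: 'aabadcadacbabc' (i=1, period=14)

["b", "aabadcadacbabc"]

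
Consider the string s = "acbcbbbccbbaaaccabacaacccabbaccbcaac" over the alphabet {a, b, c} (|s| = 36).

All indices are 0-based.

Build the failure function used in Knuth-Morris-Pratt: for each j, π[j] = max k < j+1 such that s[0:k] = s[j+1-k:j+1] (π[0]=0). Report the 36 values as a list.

[0, 0, 0, 0, 0, 0, 0, 0, 0, 0, 0, 1, 1, 1, 2, 0, 1, 0, 1, 2, 1, 1, 2, 0, 0, 1, 0, 0, 1, 2, 0, 0, 0, 1, 1, 2]

π[0] = 0
j=1 s[j]='c': π[1]=0 (border '')
j=2 s[j]='b': π[2]=0 (border '')
j=3 s[j]='c': π[3]=0 (border '')
j=4 s[j]='b': π[4]=0 (border '')
j=5 s[j]='b': π[5]=0 (border '')
j=6 s[j]='b': π[6]=0 (border '')
j=7 s[j]='c': π[7]=0 (border '')
j=8 s[j]='c': π[8]=0 (border '')
j=9 s[j]='b': π[9]=0 (border '')
j=10 s[j]='b': π[10]=0 (border '')
j=11 s[j]='a': π[11]=1 (border 'a')
j=12 s[j]='a': k: 1→0; π[12]=1 (border 'a')
j=13 s[j]='a': k: 1→0; π[13]=1 (border 'a')
j=14 s[j]='c': π[14]=2 (border 'ac')
j=15 s[j]='c': k: 2→0; π[15]=0 (border '')
j=16 s[j]='a': π[16]=1 (border 'a')
j=17 s[j]='b': k: 1→0; π[17]=0 (border '')
j=18 s[j]='a': π[18]=1 (border 'a')
j=19 s[j]='c': π[19]=2 (border 'ac')
j=20 s[j]='a': k: 2→0; π[20]=1 (border 'a')
j=21 s[j]='a': k: 1→0; π[21]=1 (border 'a')
j=22 s[j]='c': π[22]=2 (border 'ac')
j=23 s[j]='c': k: 2→0; π[23]=0 (border '')
j=24 s[j]='c': π[24]=0 (border '')
j=25 s[j]='a': π[25]=1 (border 'a')
j=26 s[j]='b': k: 1→0; π[26]=0 (border '')
j=27 s[j]='b': π[27]=0 (border '')
j=28 s[j]='a': π[28]=1 (border 'a')
j=29 s[j]='c': π[29]=2 (border 'ac')
j=30 s[j]='c': k: 2→0; π[30]=0 (border '')
j=31 s[j]='b': π[31]=0 (border '')
j=32 s[j]='c': π[32]=0 (border '')
j=33 s[j]='a': π[33]=1 (border 'a')
j=34 s[j]='a': k: 1→0; π[34]=1 (border 'a')
j=35 s[j]='c': π[35]=2 (border 'ac')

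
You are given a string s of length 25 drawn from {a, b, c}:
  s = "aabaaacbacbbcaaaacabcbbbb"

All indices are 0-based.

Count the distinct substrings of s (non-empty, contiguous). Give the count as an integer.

280

rank | idx | suffix
   0 |  13 | aaaacabcbbbb
   1 |  14 | aaacabcbbbb
   2 |   3 | aaacbacbbcaaaacabcbbbb
   3 |   0 | aabaaacbacbbcaaaacabcbbbb
   4 |  15 | aacabcbbbb
   5 |   4 | aacbacbbcaaaacabcbbbb
   6 |   1 | abaaacbacbbcaaaacabcbbbb
   7 |  18 | abcbbbb
   8 |  16 | acabcbbbb
   9 |   5 | acbacbbcaaaacabcbbbb
  10 |   8 | acbbcaaaacabcbbbb
  11 |  24 | b
  12 |   2 | baaacbacbbcaaaacabcbbbb
  13 |   7 | bacbbcaaaacabcbbbb
  14 |  23 | bb
  15 |  22 | bbb
  16 |  21 | bbbb
  17 |  10 | bbcaaaacabcbbbb
  18 |  11 | bcaaaacabcbbbb
  19 |  19 | bcbbbb
  20 |  12 | caaaacabcbbbb
  21 |  17 | cabcbbbb
  22 |   6 | cbacbbcaaaacabcbbbb
  23 |  20 | cbbbb
  24 |   9 | cbbcaaaacabcbbbb

SA = [13, 14, 3, 0, 15, 4, 1, 18, 16, 5, 8, 24, 2, 7, 23, 22, 21, 10, 11, 19, 12, 17, 6, 20, 9]
i: (SA[i-1],SA[i]) lcp shared
  1: (13,14) 3 'aaa'
  2: (14,3) 4 'aaac'
  3: (3,0) 2 'aa'
  4: (0,15) 2 'aa'
  5: (15,4) 3 'aac'
  6: (4,1) 1 'a'
  7: (1,18) 2 'ab'
  8: (18,16) 1 'a'
  9: (16,5) 2 'ac'
  10: (5,8) 3 'acb'
  11: (8,24) 0 ''
  12: (24,2) 1 'b'
  13: (2,7) 2 'ba'
  14: (7,23) 1 'b'
  15: (23,22) 2 'bb'
  16: (22,21) 3 'bbb'
  17: (21,10) 2 'bb'
  18: (10,11) 1 'b'
  19: (11,19) 2 'bc'
  20: (19,12) 0 ''
  21: (12,17) 2 'ca'
  22: (17,6) 1 'c'
  23: (6,20) 2 'cb'
  24: (20,9) 3 'cbb'

n(n+1)/2 = 25·26/2 = 325
Σ LCP = 0 + 3 + 4 + 2 + 2 + 3 + 1 + 2 + 1 + 2 + 3 + 0 + 1 + 2 + 1 + 2 + 3 + 2 + 1 + 2 + 0 + 2 + 1 + 2 + 3 = 45
distinct = 325 − 45 = 280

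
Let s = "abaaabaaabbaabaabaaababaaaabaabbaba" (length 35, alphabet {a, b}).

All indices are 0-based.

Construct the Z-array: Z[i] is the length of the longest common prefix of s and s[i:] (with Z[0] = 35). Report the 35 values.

[35, 0, 1, 1, 6, 0, 1, 1, 2, 0, 0, 1, 4, 0, 1, 7, 0, 1, 1, 3, 0, 5, 0, 1, 1, 1, 4, 0, 1, 2, 0, 0, 3, 0, 1]

Z[0]=35
i=1: outside box; Z[1]=0
i=2: outside box; Z[2]=1 scan→box=[2,3)
i=3: outside box; Z[3]=1 scan→box=[3,4)
i=4: outside box; Z[4]=6 scan→box=[4,10)
i=5: min(r-i=5, Z[1]=0)=0; Z[5]=0
i=6: min(r-i=4, Z[2]=1)=1; Z[6]=1
i=7: min(r-i=3, Z[3]=1)=1; Z[7]=1
i=8: min(r-i=2, Z[4]=6)=2; Z[8]=2
i=9: min(r-i=1, Z[5]=0)=0; Z[9]=0
i=10: outside box; Z[10]=0
i=11: outside box; Z[11]=1 scan→box=[11,12)
i=12: outside box; Z[12]=4 scan→box=[12,16)
i=13: min(r-i=3, Z[1]=0)=0; Z[13]=0
i=14: min(r-i=2, Z[2]=1)=1; Z[14]=1
i=15: min(r-i=1, Z[3]=1)=1; Z[15]=7 scan→box=[15,22)
i=16: min(r-i=6, Z[1]=0)=0; Z[16]=0
i=17: min(r-i=5, Z[2]=1)=1; Z[17]=1
i=18: min(r-i=4, Z[3]=1)=1; Z[18]=1
i=19: min(r-i=3, Z[4]=6)=3; Z[19]=3
i=20: min(r-i=2, Z[5]=0)=0; Z[20]=0
i=21: min(r-i=1, Z[6]=1)=1; Z[21]=5 scan→box=[21,26)
i=22: min(r-i=4, Z[1]=0)=0; Z[22]=0
i=23: min(r-i=3, Z[2]=1)=1; Z[23]=1
i=24: min(r-i=2, Z[3]=1)=1; Z[24]=1
i=25: min(r-i=1, Z[4]=6)=1; Z[25]=1
i=26: outside box; Z[26]=4 scan→box=[26,30)
i=27: min(r-i=3, Z[1]=0)=0; Z[27]=0
i=28: min(r-i=2, Z[2]=1)=1; Z[28]=1
i=29: min(r-i=1, Z[3]=1)=1; Z[29]=2 scan→box=[29,31)
i=30: min(r-i=1, Z[1]=0)=0; Z[30]=0
i=31: outside box; Z[31]=0
i=32: outside box; Z[32]=3 scan→box=[32,35)
i=33: min(r-i=2, Z[1]=0)=0; Z[33]=0
i=34: min(r-i=1, Z[2]=1)=1; Z[34]=1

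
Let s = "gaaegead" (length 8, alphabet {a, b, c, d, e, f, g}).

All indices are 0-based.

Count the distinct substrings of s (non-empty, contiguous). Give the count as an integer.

32

rank | idx | suffix
   0 |   1 | aaegead
   1 |   6 | ad
   2 |   2 | aegead
   3 |   7 | d
   4 |   5 | ead
   5 |   3 | egead
   6 |   0 | gaaegead
   7 |   4 | gead

SA = [1, 6, 2, 7, 5, 3, 0, 4]
rank  pair      lcp
   1  s[1:],s[6:]  1  'a'
   2  s[6:],s[2:]  1  'a'
   3  s[2:],s[7:]  0  ''
   4  s[7:],s[5:]  0  ''
   5  s[5:],s[3:]  1  'e'
   6  s[3:],s[0:]  0  ''
   7  s[0:],s[4:]  1  'g'

n(n+1)/2 = 8·9/2 = 36
Σ LCP = 0 + 1 + 1 + 0 + 0 + 1 + 0 + 1 = 4
distinct = 36 − 4 = 32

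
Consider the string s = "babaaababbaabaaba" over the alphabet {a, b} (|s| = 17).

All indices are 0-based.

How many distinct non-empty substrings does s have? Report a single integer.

113

rank | idx | suffix
   0 |  16 | a
   1 |   3 | aaababbaabaaba
   2 |  13 | aaba
   3 |  10 | aabaaba
   4 |   4 | aababbaabaaba
   5 |  14 | aba
   6 |   1 | abaaababbaabaaba
   7 |  11 | abaaba
   8 |   5 | ababbaabaaba
   9 |   7 | abbaabaaba
  10 |  15 | ba
  11 |   2 | baaababbaabaaba
  12 |  12 | baaba
  13 |   9 | baabaaba
  14 |   0 | babaaababbaabaaba
  15 |   6 | babbaabaaba
  16 |   8 | bbaabaaba

SA = [16, 3, 13, 10, 4, 14, 1, 11, 5, 7, 15, 2, 12, 9, 0, 6, 8]
rank  pair      lcp
   1  s[16:],s[3:]  1  'a'
   2  s[3:],s[13:]  2  'aa'
   3  s[13:],s[10:]  4  'aaba'
   4  s[10:],s[4:]  4  'aaba'
   5  s[4:],s[14:]  1  'a'
   6  s[14:],s[1:]  3  'aba'
   7  s[1:],s[11:]  4  'abaa'
   8  s[11:],s[5:]  3  'aba'
   9  s[5:],s[7:]  2  'ab'
  10  s[7:],s[15:]  0  ''
  11  s[15:],s[2:]  2  'ba'
  12  s[2:],s[12:]  3  'baa'
  13  s[12:],s[9:]  5  'baaba'
  14  s[9:],s[0:]  2  'ba'
  15  s[0:],s[6:]  3  'bab'
  16  s[6:],s[8:]  1  'b'

n(n+1)/2 = 17·18/2 = 153
Σ LCP = 0 + 1 + 2 + 4 + 4 + 1 + 3 + 4 + 3 + 2 + 0 + 2 + 3 + 5 + 2 + 3 + 1 = 40
distinct = 153 − 40 = 113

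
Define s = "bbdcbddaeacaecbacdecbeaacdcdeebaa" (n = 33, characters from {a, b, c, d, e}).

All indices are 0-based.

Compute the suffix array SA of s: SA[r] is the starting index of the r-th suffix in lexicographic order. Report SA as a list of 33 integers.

sorted suffixes:
  #0 SA[0]=32  'a'
  #1 SA[1]=31  'aa'
  #2 SA[2]=22  'aacdcdeebaa'
  #3 SA[3]=9  'acaecbacdecbeaacdcdeebaa'
  #4 SA[4]=23  'acdcdeebaa'
  #5 SA[5]=15  'acdecbeaacdcdeebaa'
  #6 SA[6]=7  'aeacaecbacdecbeaacdcdeebaa'
  #7 SA[7]=11  'aecbacdecbeaacdcdeebaa'
  #8 SA[8]=30  'baa'
  #9 SA[9]=14  'bacdecbeaacdcdeebaa'
  #10 SA[10]=0  'bbdcbddaeacaecbacdecbeaacdcdeebaa'
  #11 SA[11]=1  'bdcbddaeacaecbacdecbeaacdcdeebaa'
  #12 SA[12]=4  'bddaeacaecbacdecbeaacdcdeebaa'
  #13 SA[13]=20  'beaacdcdeebaa'
  #14 SA[14]=10  'caecbacdecbeaacdcdeebaa'
  #15 SA[15]=13  'cbacdecbeaacdcdeebaa'
  #16 SA[16]=3  'cbddaeacaecbacdecbeaacdcdeebaa'
  #17 SA[17]=19  'cbeaacdcdeebaa'
  #18 SA[18]=24  'cdcdeebaa'
  #19 SA[19]=16  'cdecbeaacdcdeebaa'
  #20 SA[20]=26  'cdeebaa'
  #21 SA[21]=6  'daeacaecbacdecbeaacdcdeebaa'
  #22 SA[22]=2  'dcbddaeacaecbacdecbeaacdcdeebaa'
  #23 SA[23]=25  'dcdeebaa'
  #24 SA[24]=5  'ddaeacaecbacdecbeaacdcdeebaa'
  #25 SA[25]=17  'decbeaacdcdeebaa'
  #26 SA[26]=27  'deebaa'
  #27 SA[27]=21  'eaacdcdeebaa'
  #28 SA[28]=8  'eacaecbacdecbeaacdcdeebaa'
  #29 SA[29]=29  'ebaa'
  #30 SA[30]=12  'ecbacdecbeaacdcdeebaa'
  #31 SA[31]=18  'ecbeaacdcdeebaa'
  #32 SA[32]=28  'eebaa'

[32, 31, 22, 9, 23, 15, 7, 11, 30, 14, 0, 1, 4, 20, 10, 13, 3, 19, 24, 16, 26, 6, 2, 25, 5, 17, 27, 21, 8, 29, 12, 18, 28]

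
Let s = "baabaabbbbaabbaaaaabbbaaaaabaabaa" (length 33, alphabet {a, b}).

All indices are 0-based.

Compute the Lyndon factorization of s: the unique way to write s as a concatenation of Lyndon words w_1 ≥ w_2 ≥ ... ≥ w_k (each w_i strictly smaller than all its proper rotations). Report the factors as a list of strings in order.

emit factor 1: 'b' (i=0, period=1)
emit factor 2: 'aabaabbbbaabb' (i=1, period=13)
emit factor 3: 'aaaaabbb' (i=14, period=8)
emit factor 4: 'aaaaabaab' (i=22, period=9)
emit factor 5: 'a' (i=31, period=1)
emit factor 6: 'a' (i=32, period=1)

["b", "aabaabbbbaabb", "aaaaabbb", "aaaaabaab", "a", "a"]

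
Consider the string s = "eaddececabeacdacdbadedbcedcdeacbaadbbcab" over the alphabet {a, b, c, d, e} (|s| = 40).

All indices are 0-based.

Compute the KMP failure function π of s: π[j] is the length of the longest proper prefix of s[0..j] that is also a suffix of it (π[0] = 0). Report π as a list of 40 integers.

π[0] = 0
j=1 s[j]='a': π[1]=0 (border '')
j=2 s[j]='d': π[2]=0 (border '')
j=3 s[j]='d': π[3]=0 (border '')
j=4 s[j]='e': π[4]=1 (border 'e')
j=5 s[j]='c': k: 1→0; π[5]=0 (border '')
j=6 s[j]='e': π[6]=1 (border 'e')
j=7 s[j]='c': k: 1→0; π[7]=0 (border '')
j=8 s[j]='a': π[8]=0 (border '')
j=9 s[j]='b': π[9]=0 (border '')
j=10 s[j]='e': π[10]=1 (border 'e')
j=11 s[j]='a': π[11]=2 (border 'ea')
j=12 s[j]='c': k: 2→0; π[12]=0 (border '')
j=13 s[j]='d': π[13]=0 (border '')
j=14 s[j]='a': π[14]=0 (border '')
j=15 s[j]='c': π[15]=0 (border '')
j=16 s[j]='d': π[16]=0 (border '')
j=17 s[j]='b': π[17]=0 (border '')
j=18 s[j]='a': π[18]=0 (border '')
j=19 s[j]='d': π[19]=0 (border '')
j=20 s[j]='e': π[20]=1 (border 'e')
j=21 s[j]='d': k: 1→0; π[21]=0 (border '')
j=22 s[j]='b': π[22]=0 (border '')
j=23 s[j]='c': π[23]=0 (border '')
j=24 s[j]='e': π[24]=1 (border 'e')
j=25 s[j]='d': k: 1→0; π[25]=0 (border '')
j=26 s[j]='c': π[26]=0 (border '')
j=27 s[j]='d': π[27]=0 (border '')
j=28 s[j]='e': π[28]=1 (border 'e')
j=29 s[j]='a': π[29]=2 (border 'ea')
j=30 s[j]='c': k: 2→0; π[30]=0 (border '')
j=31 s[j]='b': π[31]=0 (border '')
j=32 s[j]='a': π[32]=0 (border '')
j=33 s[j]='a': π[33]=0 (border '')
j=34 s[j]='d': π[34]=0 (border '')
j=35 s[j]='b': π[35]=0 (border '')
j=36 s[j]='b': π[36]=0 (border '')
j=37 s[j]='c': π[37]=0 (border '')
j=38 s[j]='a': π[38]=0 (border '')
j=39 s[j]='b': π[39]=0 (border '')

[0, 0, 0, 0, 1, 0, 1, 0, 0, 0, 1, 2, 0, 0, 0, 0, 0, 0, 0, 0, 1, 0, 0, 0, 1, 0, 0, 0, 1, 2, 0, 0, 0, 0, 0, 0, 0, 0, 0, 0]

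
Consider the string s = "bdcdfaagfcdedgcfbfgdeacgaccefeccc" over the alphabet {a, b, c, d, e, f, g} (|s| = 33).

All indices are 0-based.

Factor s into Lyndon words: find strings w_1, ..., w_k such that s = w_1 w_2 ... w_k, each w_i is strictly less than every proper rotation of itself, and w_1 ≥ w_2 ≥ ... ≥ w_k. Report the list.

["bdcdf", "aagfcdedgcfbfgdeacgaccefeccc"]

emit factor 1: 'bdcdf' (i=0, period=5)
emit factor 2: 'aagfcdedgcfbfgdeacgaccefeccc' (i=5, period=28)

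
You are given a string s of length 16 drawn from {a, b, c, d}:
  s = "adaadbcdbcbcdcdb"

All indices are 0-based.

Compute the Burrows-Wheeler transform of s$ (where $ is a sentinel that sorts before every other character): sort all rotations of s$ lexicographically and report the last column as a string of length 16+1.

bd$adddcbdbbaccac

rank  rotation           last
    0  $adaadbcdbcbcdcdb  b
    1  aadbcdbcbcdcdb$ad  d
    2  adaadbcdbcbcdcdb$  $
    3  adbcdbcbcdcdb$ada  a
    4  b$adaadbcdbcbcdcd  d
    5  bcbcdcdb$adaadbcd  d
    6  bcdbcbcdcdb$adaad  d
    7  bcdcdb$adaadbcdbc  c
    8  cbcdcdb$adaadbcdb  b
    9  cdb$adaadbcdbcbcd  d
   10  cdbcbcdcdb$adaadb  b
   11  cdcdb$adaadbcdbcb  b
   12  daadbcdbcbcdcdb$a  a
   13  db$adaadbcdbcbcdc  c
   14  dbcbcdcdb$adaadbc  c
   15  dbcdbcbcdcdb$adaa  a
   16  dcdb$adaadbcdbcbc  c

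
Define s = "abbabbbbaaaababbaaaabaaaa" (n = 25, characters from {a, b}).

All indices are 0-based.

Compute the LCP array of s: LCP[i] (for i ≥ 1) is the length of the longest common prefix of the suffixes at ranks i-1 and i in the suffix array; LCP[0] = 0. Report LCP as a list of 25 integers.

[0, 1, 2, 3, 4, 6, 3, 5, 2, 4, 1, 3, 2, 4, 3, 0, 5, 7, 2, 4, 1, 8, 3, 2, 3]

rank | idx | suffix
   0 |  24 | a
   1 |  23 | aa
   2 |  22 | aaa
   3 |  21 | aaaa
   4 |  16 | aaaabaaaa
   5 |   8 | aaaababbaaaabaaaa
   6 |  17 | aaabaaaa
   7 |   9 | aaababbaaaabaaaa
   8 |  18 | aabaaaa
   9 |  10 | aababbaaaabaaaa
  10 |  19 | abaaaa
  11 |  11 | ababbaaaabaaaa
  12 |  13 | abbaaaabaaaa
  13 |   0 | abbabbbbaaaababbaaaabaaaa
  14 |   3 | abbbbaaaababbaaaabaaaa
  15 |  20 | baaaa
  16 |  15 | baaaabaaaa
  17 |   7 | baaaababbaaaabaaaa
  18 |  12 | babbaaaabaaaa
  19 |   2 | babbbbaaaababbaaaabaaaa
  20 |  14 | bbaaaabaaaa
  21 |   6 | bbaaaababbaaaabaaaa
  22 |   1 | bbabbbbaaaababbaaaabaaaa
  23 |   5 | bbbaaaababbaaaabaaaa
  24 |   4 | bbbbaaaababbaaaabaaaa

SA = [24, 23, 22, 21, 16, 8, 17, 9, 18, 10, 19, 11, 13, 0, 3, 20, 15, 7, 12, 2, 14, 6, 1, 5, 4]
i: (SA[i-1],SA[i]) lcp shared
  1: (24,23) 1 'a'
  2: (23,22) 2 'aa'
  3: (22,21) 3 'aaa'
  4: (21,16) 4 'aaaa'
  5: (16,8) 6 'aaaaba'
  6: (8,17) 3 'aaa'
  7: (17,9) 5 'aaaba'
  8: (9,18) 2 'aa'
  9: (18,10) 4 'aaba'
  10: (10,19) 1 'a'
  11: (19,11) 3 'aba'
  12: (11,13) 2 'ab'
  13: (13,0) 4 'abba'
  14: (0,3) 3 'abb'
  15: (3,20) 0 ''
  16: (20,15) 5 'baaaa'
  17: (15,7) 7 'baaaaba'
  18: (7,12) 2 'ba'
  19: (12,2) 4 'babb'
  20: (2,14) 1 'b'
  21: (14,6) 8 'bbaaaaba'
  22: (6,1) 3 'bba'
  23: (1,5) 2 'bb'
  24: (5,4) 3 'bbb'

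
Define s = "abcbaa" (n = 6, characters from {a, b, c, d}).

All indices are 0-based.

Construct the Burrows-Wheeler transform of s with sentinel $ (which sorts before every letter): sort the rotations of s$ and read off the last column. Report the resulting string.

aab$cab

rank  rotation last
    0  $abcbaa  a
    1  a$abcba  a
    2  aa$abcb  b
    3  abcbaa$  $
    4  baa$abc  c
    5  bcbaa$a  a
    6  cbaa$ab  b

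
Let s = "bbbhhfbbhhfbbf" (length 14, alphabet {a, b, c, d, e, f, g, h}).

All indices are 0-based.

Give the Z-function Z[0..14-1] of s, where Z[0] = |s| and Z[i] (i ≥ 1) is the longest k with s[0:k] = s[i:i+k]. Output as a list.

Z[0]=14
i=1: i≥r, start 0; Z[1]=2 scan→box=[1,3)
i=2: min(r-i=1, Z[1]=2)=1; Z[2]=1
i=3: i≥r, start 0; Z[3]=0
i=4: i≥r, start 0; Z[4]=0
i=5: i≥r, start 0; Z[5]=0
i=6: i≥r, start 0; Z[6]=2 scan→box=[6,8)
i=7: min(r-i=1, Z[1]=2)=1; Z[7]=1
i=8: i≥r, start 0; Z[8]=0
i=9: i≥r, start 0; Z[9]=0
i=10: i≥r, start 0; Z[10]=0
i=11: i≥r, start 0; Z[11]=2 scan→box=[11,13)
i=12: min(r-i=1, Z[1]=2)=1; Z[12]=1
i=13: i≥r, start 0; Z[13]=0

[14, 2, 1, 0, 0, 0, 2, 1, 0, 0, 0, 2, 1, 0]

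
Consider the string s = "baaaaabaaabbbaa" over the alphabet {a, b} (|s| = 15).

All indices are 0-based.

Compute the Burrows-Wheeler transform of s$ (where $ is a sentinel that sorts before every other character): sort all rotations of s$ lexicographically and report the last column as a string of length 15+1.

rank  rotation          last
    0  $baaaaabaaabbbaa  a
    1  a$baaaaabaaabbba  a
    2  aa$baaaaabaaabbb  b
    3  aaaaabaaabbbaa$b  b
    4  aaaabaaabbbaa$ba  a
    5  aaabaaabbbaa$baa  a
    6  aaabbbaa$baaaaab  b
    7  aabaaabbbaa$baaa  a
    8  aabbbaa$baaaaaba  a
    9  abaaabbbaa$baaaa  a
   10  abbbaa$baaaaabaa  a
   11  baa$baaaaabaaabb  b
   12  baaaaabaaabbbaa$  $
   13  baaabbbaa$baaaaa  a
   14  bbaa$baaaaabaaab  b
   15  bbbaa$baaaaabaaa  a

aabbaabaaaab$aba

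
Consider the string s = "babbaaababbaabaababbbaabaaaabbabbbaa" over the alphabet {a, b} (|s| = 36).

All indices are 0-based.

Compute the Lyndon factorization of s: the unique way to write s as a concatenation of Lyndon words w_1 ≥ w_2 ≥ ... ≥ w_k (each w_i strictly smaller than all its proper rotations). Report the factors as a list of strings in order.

emit factor 1: 'b' (i=0, period=1)
emit factor 2: 'abb' (i=1, period=3)
emit factor 3: 'aaababbaabaababbbaab' (i=4, period=20)
emit factor 4: 'aaaabbabbb' (i=24, period=10)
emit factor 5: 'a' (i=34, period=1)
emit factor 6: 'a' (i=35, period=1)

["b", "abb", "aaababbaabaababbbaab", "aaaabbabbb", "a", "a"]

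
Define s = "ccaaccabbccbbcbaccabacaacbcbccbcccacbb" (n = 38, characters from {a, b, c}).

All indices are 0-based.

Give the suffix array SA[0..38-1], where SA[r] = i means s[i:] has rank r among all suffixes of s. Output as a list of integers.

[22, 2, 18, 6, 20, 34, 23, 15, 3, 37, 19, 14, 36, 11, 7, 12, 25, 8, 27, 30, 21, 1, 17, 5, 33, 13, 35, 10, 24, 26, 29, 0, 16, 4, 32, 9, 28, 31]

sorted suffixes:
  #0 SA[0]=22  'aacbcbccbcccacbb'
  #1 SA[1]=2  'aaccabbccbbcbaccabacaacbcbccbcccacbb'
  #2 SA[2]=18  'abacaacbcbccbcccacbb'
  #3 SA[3]=6  'abbccbbcbaccabacaacbcbccbcccacbb'
  #4 SA[4]=20  'acaacbcbccbcccacbb'
  #5 SA[5]=34  'acbb'
  #6 SA[6]=23  'acbcbccbcccacbb'
  #7 SA[7]=15  'accabacaacbcbccbcccacbb'
  #8 SA[8]=3  'accabbccbbcbaccabacaacbcbccbcccacbb'
  #9 SA[9]=37  'b'
  #10 SA[10]=19  'bacaacbcbccbcccacbb'
  #11 SA[11]=14  'baccabacaacbcbccbcccacbb'
  #12 SA[12]=36  'bb'
  #13 SA[13]=11  'bbcbaccabacaacbcbccbcccacbb'
  #14 SA[14]=7  'bbccbbcbaccabacaacbcbccbcccacbb'
  #15 SA[15]=12  'bcbaccabacaacbcbccbcccacbb'
  #16 SA[16]=25  'bcbccbcccacbb'
  #17 SA[17]=8  'bccbbcbaccabacaacbcbccbcccacbb'
  #18 SA[18]=27  'bccbcccacbb'
  #19 SA[19]=30  'bcccacbb'
  #20 SA[20]=21  'caacbcbccbcccacbb'
  #21 SA[21]=1  'caaccabbccbbcbaccabacaacbcbccbcccacbb'
  #22 SA[22]=17  'cabacaacbcbccbcccacbb'
  #23 SA[23]=5  'cabbccbbcbaccabacaacbcbccbcccacbb'
  #24 SA[24]=33  'cacbb'
  #25 SA[25]=13  'cbaccabacaacbcbccbcccacbb'
  #26 SA[26]=35  'cbb'
  #27 SA[27]=10  'cbbcbaccabacaacbcbccbcccacbb'
  #28 SA[28]=24  'cbcbccbcccacbb'
  #29 SA[29]=26  'cbccbcccacbb'
  #30 SA[30]=29  'cbcccacbb'
  #31 SA[31]=0  'ccaaccabbccbbcbaccabacaacbcbccbcccacbb'
  #32 SA[32]=16  'ccabacaacbcbccbcccacbb'
  #33 SA[33]=4  'ccabbccbbcbaccabacaacbcbccbcccacbb'
  #34 SA[34]=32  'ccacbb'
  #35 SA[35]=9  'ccbbcbaccabacaacbcbccbcccacbb'
  #36 SA[36]=28  'ccbcccacbb'
  #37 SA[37]=31  'cccacbb'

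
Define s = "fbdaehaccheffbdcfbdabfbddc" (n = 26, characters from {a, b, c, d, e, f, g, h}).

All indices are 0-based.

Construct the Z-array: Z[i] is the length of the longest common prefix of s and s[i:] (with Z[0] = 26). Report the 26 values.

Z[0]=26
i=1: i≥r, start 0; Z[1]=0
i=2: i≥r, start 0; Z[2]=0
i=3: i≥r, start 0; Z[3]=0
i=4: i≥r, start 0; Z[4]=0
i=5: i≥r, start 0; Z[5]=0
i=6: i≥r, start 0; Z[6]=0
i=7: i≥r, start 0; Z[7]=0
i=8: i≥r, start 0; Z[8]=0
i=9: i≥r, start 0; Z[9]=0
i=10: i≥r, start 0; Z[10]=0
i=11: i≥r, start 0; Z[11]=1 grow→box=[11,12)
i=12: i≥r, start 0; Z[12]=3 grow→box=[12,15)
i=13: min(r-i=2, Z[1]=0)=0; Z[13]=0
i=14: min(r-i=1, Z[2]=0)=0; Z[14]=0
i=15: i≥r, start 0; Z[15]=0
i=16: i≥r, start 0; Z[16]=4 grow→box=[16,20)
i=17: min(r-i=3, Z[1]=0)=0; Z[17]=0
i=18: min(r-i=2, Z[2]=0)=0; Z[18]=0
i=19: min(r-i=1, Z[3]=0)=0; Z[19]=0
i=20: i≥r, start 0; Z[20]=0
i=21: i≥r, start 0; Z[21]=3 grow→box=[21,24)
i=22: min(r-i=2, Z[1]=0)=0; Z[22]=0
i=23: min(r-i=1, Z[2]=0)=0; Z[23]=0
i=24: i≥r, start 0; Z[24]=0
i=25: i≥r, start 0; Z[25]=0

[26, 0, 0, 0, 0, 0, 0, 0, 0, 0, 0, 1, 3, 0, 0, 0, 4, 0, 0, 0, 0, 3, 0, 0, 0, 0]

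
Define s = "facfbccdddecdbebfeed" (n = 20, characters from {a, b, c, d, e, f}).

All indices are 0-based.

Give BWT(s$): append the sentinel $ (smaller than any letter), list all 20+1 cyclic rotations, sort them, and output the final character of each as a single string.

dffdebecaeccddbdef$cb

rank  rotation               last
    0  $facfbccdddecdbebfeed  d
    1  acfbccdddecdbebfeed$f  f
    2  bccdddecdbebfeed$facf  f
    3  bebfeed$facfbccdddecd  d
    4  bfeed$facfbccdddecdbe  e
    5  ccdddecdbebfeed$facfb  b
    6  cdbebfeed$facfbccddde  e
    7  cdddecdbebfeed$facfbc  c
    8  cfbccdddecdbebfeed$fa  a
    9  d$facfbccdddecdbebfee  e
   10  dbebfeed$facfbccdddec  c
   11  dddecdbebfeed$facfbcc  c
   12  ddecdbebfeed$facfbccd  d
   13  decdbebfeed$facfbccdd  d
   14  ebfeed$facfbccdddecdb  b
   15  ecdbebfeed$facfbccddd  d
   16  ed$facfbccdddecdbebfe  e
   17  eed$facfbccdddecdbebf  f
   18  facfbccdddecdbebfeed$  $
   19  fbccdddecdbebfeed$fac  c
   20  feed$facfbccdddecdbeb  b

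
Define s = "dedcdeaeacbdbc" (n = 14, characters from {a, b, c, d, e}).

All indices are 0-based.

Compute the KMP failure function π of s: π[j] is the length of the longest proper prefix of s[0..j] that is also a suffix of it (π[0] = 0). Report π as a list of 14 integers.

π[0] = 0
j=1 s[j]='e': π[1]=0 (border '')
j=2 s[j]='d': π[2]=1 (border 'd')
j=3 s[j]='c': k: 1→0; π[3]=0 (border '')
j=4 s[j]='d': π[4]=1 (border 'd')
j=5 s[j]='e': π[5]=2 (border 'de')
j=6 s[j]='a': k: 2→0; π[6]=0 (border '')
j=7 s[j]='e': π[7]=0 (border '')
j=8 s[j]='a': π[8]=0 (border '')
j=9 s[j]='c': π[9]=0 (border '')
j=10 s[j]='b': π[10]=0 (border '')
j=11 s[j]='d': π[11]=1 (border 'd')
j=12 s[j]='b': k: 1→0; π[12]=0 (border '')
j=13 s[j]='c': π[13]=0 (border '')

[0, 0, 1, 0, 1, 2, 0, 0, 0, 0, 0, 1, 0, 0]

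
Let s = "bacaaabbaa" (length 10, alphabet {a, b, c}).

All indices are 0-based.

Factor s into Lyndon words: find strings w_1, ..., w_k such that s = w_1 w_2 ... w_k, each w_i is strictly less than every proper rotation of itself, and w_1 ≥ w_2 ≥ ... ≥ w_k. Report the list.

["b", "ac", "aaabb", "a", "a"]

emit factor 1: 'b' (i=0, period=1)
emit factor 2: 'ac' (i=1, period=2)
emit factor 3: 'aaabb' (i=3, period=5)
emit factor 4: 'a' (i=8, period=1)
emit factor 5: 'a' (i=9, period=1)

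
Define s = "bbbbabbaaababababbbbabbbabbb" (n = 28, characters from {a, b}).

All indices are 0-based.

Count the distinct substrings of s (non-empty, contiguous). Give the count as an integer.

310

rank | idx | suffix
   0 |   7 | aaababababbbbabbbabbb
   1 |   8 | aababababbbbabbbabbb
   2 |   9 | ababababbbbabbbabbb
   3 |  11 | abababbbbabbbabbb
   4 |  13 | ababbbbabbbabbb
   5 |   4 | abbaaababababbbbabbbabbb
   6 |  24 | abbb
   7 |  20 | abbbabbb
   8 |  15 | abbbbabbbabbb
   9 |  27 | b
  10 |   6 | baaababababbbbabbbabbb
  11 |  10 | babababbbbabbbabbb
  12 |  12 | bababbbbabbbabbb
  13 |   3 | babbaaababababbbbabbbabbb
  14 |  23 | babbb
  15 |  19 | babbbabbb
  16 |  14 | babbbbabbbabbb
  17 |  26 | bb
  18 |   5 | bbaaababababbbbabbbabbb
  19 |   2 | bbabbaaababababbbbabbbabbb
  20 |  22 | bbabbb
  21 |  18 | bbabbbabbb
  22 |  25 | bbb
  23 |   1 | bbbabbaaababababbbbabbbabbb
  24 |  21 | bbbabbb
  25 |  17 | bbbabbbabbb
  26 |   0 | bbbbabbaaababababbbbabbbabbb
  27 |  16 | bbbbabbbabbb

SA = [7, 8, 9, 11, 13, 4, 24, 20, 15, 27, 6, 10, 12, 3, 23, 19, 14, 26, 5, 2, 22, 18, 25, 1, 21, 17, 0, 16]
i: (SA[i-1],SA[i]) lcp shared
  1: (7,8) 2 'aa'
  2: (8,9) 1 'a'
  3: (9,11) 6 'ababab'
  4: (11,13) 4 'abab'
  5: (13,4) 2 'ab'
  6: (4,24) 3 'abb'
  7: (24,20) 4 'abbb'
  8: (20,15) 4 'abbb'
  9: (15,27) 0 ''
  10: (27,6) 1 'b'
  11: (6,10) 2 'ba'
  12: (10,12) 5 'babab'
  13: (12,3) 3 'bab'
  14: (3,23) 4 'babb'
  15: (23,19) 5 'babbb'
  16: (19,14) 5 'babbb'
  17: (14,26) 1 'b'
  18: (26,5) 2 'bb'
  19: (5,2) 3 'bba'
  20: (2,22) 5 'bbabb'
  21: (22,18) 6 'bbabbb'
  22: (18,25) 2 'bb'
  23: (25,1) 3 'bbb'
  24: (1,21) 6 'bbbabb'
  25: (21,17) 7 'bbbabbb'
  26: (17,0) 3 'bbb'
  27: (0,16) 7 'bbbbabb'

n(n+1)/2 = 28·29/2 = 406
Σ LCP = 0 + 2 + 1 + 6 + 4 + 2 + 3 + 4 + 4 + 0 + 1 + 2 + 5 + 3 + 4 + 5 + 5 + 1 + 2 + 3 + 5 + 6 + 2 + 3 + 6 + 7 + 3 + 7 = 96
distinct = 406 − 96 = 310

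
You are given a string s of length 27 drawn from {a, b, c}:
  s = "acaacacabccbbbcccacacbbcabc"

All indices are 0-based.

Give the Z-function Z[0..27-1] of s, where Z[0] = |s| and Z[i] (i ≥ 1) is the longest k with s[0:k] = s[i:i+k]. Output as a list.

[27, 0, 1, 3, 0, 3, 0, 1, 0, 0, 0, 0, 0, 0, 0, 0, 0, 3, 0, 2, 0, 0, 0, 0, 1, 0, 0]

Z[0]=27
i=1: outside box; Z[1]=0
i=2: outside box; Z[2]=1 scan→box=[2,3)
i=3: outside box; Z[3]=3 scan→box=[3,6)
i=4: min(r-i=2, Z[1]=0)=0; Z[4]=0
i=5: min(r-i=1, Z[2]=1)=1; Z[5]=3 scan→box=[5,8)
i=6: min(r-i=2, Z[1]=0)=0; Z[6]=0
i=7: min(r-i=1, Z[2]=1)=1; Z[7]=1
i=8: outside box; Z[8]=0
i=9: outside box; Z[9]=0
i=10: outside box; Z[10]=0
i=11: outside box; Z[11]=0
i=12: outside box; Z[12]=0
i=13: outside box; Z[13]=0
i=14: outside box; Z[14]=0
i=15: outside box; Z[15]=0
i=16: outside box; Z[16]=0
i=17: outside box; Z[17]=3 scan→box=[17,20)
i=18: min(r-i=2, Z[1]=0)=0; Z[18]=0
i=19: min(r-i=1, Z[2]=1)=1; Z[19]=2 scan→box=[19,21)
i=20: min(r-i=1, Z[1]=0)=0; Z[20]=0
i=21: outside box; Z[21]=0
i=22: outside box; Z[22]=0
i=23: outside box; Z[23]=0
i=24: outside box; Z[24]=1 scan→box=[24,25)
i=25: outside box; Z[25]=0
i=26: outside box; Z[26]=0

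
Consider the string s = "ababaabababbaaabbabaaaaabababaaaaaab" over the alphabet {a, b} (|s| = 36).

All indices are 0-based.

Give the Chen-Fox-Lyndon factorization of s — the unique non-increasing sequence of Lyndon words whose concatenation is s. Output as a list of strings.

emit factor 1: 'ab' (i=0, period=2)
emit factor 2: 'ab' (i=2, period=2)
emit factor 3: 'aabababb' (i=4, period=8)
emit factor 4: 'aaabbab' (i=12, period=7)
emit factor 5: 'aaaaababab' (i=19, period=10)
emit factor 6: 'aaaaaab' (i=29, period=7)

["ab", "ab", "aabababb", "aaabbab", "aaaaababab", "aaaaaab"]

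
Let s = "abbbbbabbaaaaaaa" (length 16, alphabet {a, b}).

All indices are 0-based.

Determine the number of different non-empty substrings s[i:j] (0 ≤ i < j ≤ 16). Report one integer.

96

rank | idx | suffix
   0 |  15 | a
   1 |  14 | aa
   2 |  13 | aaa
   3 |  12 | aaaa
   4 |  11 | aaaaa
   5 |  10 | aaaaaa
   6 |   9 | aaaaaaa
   7 |   6 | abbaaaaaaa
   8 |   0 | abbbbbabbaaaaaaa
   9 |   8 | baaaaaaa
  10 |   5 | babbaaaaaaa
  11 |   7 | bbaaaaaaa
  12 |   4 | bbabbaaaaaaa
  13 |   3 | bbbabbaaaaaaa
  14 |   2 | bbbbabbaaaaaaa
  15 |   1 | bbbbbabbaaaaaaa

SA = [15, 14, 13, 12, 11, 10, 9, 6, 0, 8, 5, 7, 4, 3, 2, 1]
rank  pair      lcp
   1  s[15:],s[14:]  1  'a'
   2  s[14:],s[13:]  2  'aa'
   3  s[13:],s[12:]  3  'aaa'
   4  s[12:],s[11:]  4  'aaaa'
   5  s[11:],s[10:]  5  'aaaaa'
   6  s[10:],s[9:]  6  'aaaaaa'
   7  s[9:],s[6:]  1  'a'
   8  s[6:],s[0:]  3  'abb'
   9  s[0:],s[8:]  0  ''
  10  s[8:],s[5:]  2  'ba'
  11  s[5:],s[7:]  1  'b'
  12  s[7:],s[4:]  3  'bba'
  13  s[4:],s[3:]  2  'bb'
  14  s[3:],s[2:]  3  'bbb'
  15  s[2:],s[1:]  4  'bbbb'

n(n+1)/2 = 16·17/2 = 136
Σ LCP = 0 + 1 + 2 + 3 + 4 + 5 + 6 + 1 + 3 + 0 + 2 + 1 + 3 + 2 + 3 + 4 = 40
distinct = 136 − 40 = 96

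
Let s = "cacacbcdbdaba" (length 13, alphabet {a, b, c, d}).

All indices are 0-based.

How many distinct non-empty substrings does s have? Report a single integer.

rank→(start, suffix):
  0 → (12, 'a')
  1 → (10, 'aba')
  2 → (1, 'acacbcdbdaba')
  3 → (3, 'acbcdbdaba')
  4 → (11, 'ba')
  5 → (5, 'bcdbdaba')
  6 → (8, 'bdaba')
  7 → (0, 'cacacbcdbdaba')
  8 → (2, 'cacbcdbdaba')
  9 → (4, 'cbcdbdaba')
  10 → (6, 'cdbdaba')
  11 → (9, 'daba')
  12 → (7, 'dbdaba')

SA = [12, 10, 1, 3, 11, 5, 8, 0, 2, 4, 6, 9, 7]
rank  pair      lcp
   1  s[12:],s[10:]  1  'a'
   2  s[10:],s[1:]  1  'a'
   3  s[1:],s[3:]  2  'ac'
   4  s[3:],s[11:]  0  ''
   5  s[11:],s[5:]  1  'b'
   6  s[5:],s[8:]  1  'b'
   7  s[8:],s[0:]  0  ''
   8  s[0:],s[2:]  3  'cac'
   9  s[2:],s[4:]  1  'c'
  10  s[4:],s[6:]  1  'c'
  11  s[6:],s[9:]  0  ''
  12  s[9:],s[7:]  1  'd'

n(n+1)/2 = 13·14/2 = 91
Σ LCP = 0 + 1 + 1 + 2 + 0 + 1 + 1 + 0 + 3 + 1 + 1 + 0 + 1 = 12
distinct = 91 − 12 = 79

79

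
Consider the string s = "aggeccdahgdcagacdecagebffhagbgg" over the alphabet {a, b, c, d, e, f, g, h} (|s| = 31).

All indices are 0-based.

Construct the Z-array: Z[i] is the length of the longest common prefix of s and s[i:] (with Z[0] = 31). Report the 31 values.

[31, 0, 0, 0, 0, 0, 0, 1, 0, 0, 0, 0, 2, 0, 1, 0, 0, 0, 0, 2, 0, 0, 0, 0, 0, 0, 2, 0, 0, 0, 0]

Z[0]=31
i=1: fresh scan; Z[1]=0
i=2: fresh scan; Z[2]=0
i=3: fresh scan; Z[3]=0
i=4: fresh scan; Z[4]=0
i=5: fresh scan; Z[5]=0
i=6: fresh scan; Z[6]=0
i=7: fresh scan; Z[7]=1 scan→box=[7,8)
i=8: fresh scan; Z[8]=0
i=9: fresh scan; Z[9]=0
i=10: fresh scan; Z[10]=0
i=11: fresh scan; Z[11]=0
i=12: fresh scan; Z[12]=2 scan→box=[12,14)
i=13: min(r-i=1, Z[1]=0)=0; Z[13]=0
i=14: fresh scan; Z[14]=1 scan→box=[14,15)
i=15: fresh scan; Z[15]=0
i=16: fresh scan; Z[16]=0
i=17: fresh scan; Z[17]=0
i=18: fresh scan; Z[18]=0
i=19: fresh scan; Z[19]=2 scan→box=[19,21)
i=20: min(r-i=1, Z[1]=0)=0; Z[20]=0
i=21: fresh scan; Z[21]=0
i=22: fresh scan; Z[22]=0
i=23: fresh scan; Z[23]=0
i=24: fresh scan; Z[24]=0
i=25: fresh scan; Z[25]=0
i=26: fresh scan; Z[26]=2 scan→box=[26,28)
i=27: min(r-i=1, Z[1]=0)=0; Z[27]=0
i=28: fresh scan; Z[28]=0
i=29: fresh scan; Z[29]=0
i=30: fresh scan; Z[30]=0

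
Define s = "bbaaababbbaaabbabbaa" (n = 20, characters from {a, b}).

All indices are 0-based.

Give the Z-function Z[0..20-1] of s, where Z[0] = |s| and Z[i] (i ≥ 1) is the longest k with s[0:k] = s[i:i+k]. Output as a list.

[20, 1, 0, 0, 0, 1, 0, 2, 6, 1, 0, 0, 0, 3, 1, 0, 4, 1, 0, 0]

Z[0]=20
i=1: i≥r, start 0; Z[1]=1 extend→box=[1,2)
i=2: i≥r, start 0; Z[2]=0
i=3: i≥r, start 0; Z[3]=0
i=4: i≥r, start 0; Z[4]=0
i=5: i≥r, start 0; Z[5]=1 extend→box=[5,6)
i=6: i≥r, start 0; Z[6]=0
i=7: i≥r, start 0; Z[7]=2 extend→box=[7,9)
i=8: min(r-i=1, Z[1]=1)=1; Z[8]=6 extend→box=[8,14)
i=9: min(r-i=5, Z[1]=1)=1; Z[9]=1
i=10: min(r-i=4, Z[2]=0)=0; Z[10]=0
i=11: min(r-i=3, Z[3]=0)=0; Z[11]=0
i=12: min(r-i=2, Z[4]=0)=0; Z[12]=0
i=13: min(r-i=1, Z[5]=1)=1; Z[13]=3 extend→box=[13,16)
i=14: min(r-i=2, Z[1]=1)=1; Z[14]=1
i=15: min(r-i=1, Z[2]=0)=0; Z[15]=0
i=16: i≥r, start 0; Z[16]=4 extend→box=[16,20)
i=17: min(r-i=3, Z[1]=1)=1; Z[17]=1
i=18: min(r-i=2, Z[2]=0)=0; Z[18]=0
i=19: min(r-i=1, Z[3]=0)=0; Z[19]=0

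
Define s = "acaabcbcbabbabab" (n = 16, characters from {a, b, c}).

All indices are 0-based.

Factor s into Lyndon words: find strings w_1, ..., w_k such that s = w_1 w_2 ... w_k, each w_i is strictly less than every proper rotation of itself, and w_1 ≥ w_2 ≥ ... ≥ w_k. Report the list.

["ac", "aabcbcbabbabab"]

emit factor 1: 'ac' (i=0, period=2)
emit factor 2: 'aabcbcbabbabab' (i=2, period=14)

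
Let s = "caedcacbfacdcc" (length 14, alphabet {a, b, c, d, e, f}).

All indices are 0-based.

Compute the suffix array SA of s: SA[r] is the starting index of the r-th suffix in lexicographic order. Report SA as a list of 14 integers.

[5, 9, 1, 7, 13, 4, 0, 6, 12, 10, 3, 11, 2, 8]

rank→(start, suffix):
  0 → (5, 'acbfacdcc')
  1 → (9, 'acdcc')
  2 → (1, 'aedcacbfacdcc')
  3 → (7, 'bfacdcc')
  4 → (13, 'c')
  5 → (4, 'cacbfacdcc')
  6 → (0, 'caedcacbfacdcc')
  7 → (6, 'cbfacdcc')
  8 → (12, 'cc')
  9 → (10, 'cdcc')
  10 → (3, 'dcacbfacdcc')
  11 → (11, 'dcc')
  12 → (2, 'edcacbfacdcc')
  13 → (8, 'facdcc')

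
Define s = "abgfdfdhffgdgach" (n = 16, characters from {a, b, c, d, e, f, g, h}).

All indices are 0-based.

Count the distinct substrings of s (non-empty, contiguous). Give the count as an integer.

rank | idx | suffix
   0 |   0 | abgfdfdhffgdgach
   1 |  13 | ach
   2 |   1 | bgfdfdhffgdgach
   3 |  14 | ch
   4 |   4 | dfdhffgdgach
   5 |  11 | dgach
   6 |   6 | dhffgdgach
   7 |   3 | fdfdhffgdgach
   8 |   5 | fdhffgdgach
   9 |   8 | ffgdgach
  10 |   9 | fgdgach
  11 |  12 | gach
  12 |  10 | gdgach
  13 |   2 | gfdfdhffgdgach
  14 |  15 | h
  15 |   7 | hffgdgach

SA = [0, 13, 1, 14, 4, 11, 6, 3, 5, 8, 9, 12, 10, 2, 15, 7]
i: (SA[i-1],SA[i]) lcp shared
  1: (0,13) 1 'a'
  2: (13,1) 0 ''
  3: (1,14) 0 ''
  4: (14,4) 0 ''
  5: (4,11) 1 'd'
  6: (11,6) 1 'd'
  7: (6,3) 0 ''
  8: (3,5) 2 'fd'
  9: (5,8) 1 'f'
  10: (8,9) 1 'f'
  11: (9,12) 0 ''
  12: (12,10) 1 'g'
  13: (10,2) 1 'g'
  14: (2,15) 0 ''
  15: (15,7) 1 'h'

n(n+1)/2 = 16·17/2 = 136
Σ LCP = 0 + 1 + 0 + 0 + 0 + 1 + 1 + 0 + 2 + 1 + 1 + 0 + 1 + 1 + 0 + 1 = 10
distinct = 136 − 10 = 126

126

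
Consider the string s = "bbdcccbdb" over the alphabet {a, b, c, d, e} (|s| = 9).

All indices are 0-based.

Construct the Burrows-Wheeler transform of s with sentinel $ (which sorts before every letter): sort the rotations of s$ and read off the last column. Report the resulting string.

bd$cbccdbb

rank  rotation    last
    0  $bbdcccbdb  b
    1  b$bbdcccbd  d
    2  bbdcccbdb$  $
    3  bdb$bbdccc  c
    4  bdcccbdb$b  b
    5  cbdb$bbdcc  c
    6  ccbdb$bbdc  c
    7  cccbdb$bbd  d
    8  db$bbdcccb  b
    9  dcccbdb$bb  b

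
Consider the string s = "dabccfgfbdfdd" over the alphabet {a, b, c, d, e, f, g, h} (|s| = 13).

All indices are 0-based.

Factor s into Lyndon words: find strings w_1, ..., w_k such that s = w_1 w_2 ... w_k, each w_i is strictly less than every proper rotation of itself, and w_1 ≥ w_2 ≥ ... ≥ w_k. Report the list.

emit factor 1: 'd' (i=0, period=1)
emit factor 2: 'abccfgfbdfdd' (i=1, period=12)

["d", "abccfgfbdfdd"]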